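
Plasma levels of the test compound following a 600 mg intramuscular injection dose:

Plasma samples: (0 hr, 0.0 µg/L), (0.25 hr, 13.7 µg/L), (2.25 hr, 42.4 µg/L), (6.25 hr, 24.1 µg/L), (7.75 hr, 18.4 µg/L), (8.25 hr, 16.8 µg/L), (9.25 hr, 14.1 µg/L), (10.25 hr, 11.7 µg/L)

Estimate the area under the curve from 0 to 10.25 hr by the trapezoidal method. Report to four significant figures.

AUC = 259.8 µg/L·hr

Trapezoidal AUC_0→10.25:
  [0→0.25]: (0.0+13.7)/2 × 0.25 = 1.7125
  [0.25→2.25]: (13.7+42.4)/2 × 2 = 56.1
  [2.25→6.25]: (42.4+24.1)/2 × 4 = 133.0
  [6.25→7.75]: (24.1+18.4)/2 × 1.5 = 31.875
  [7.75→8.25]: (18.4+16.8)/2 × 0.5 = 8.8
  [8.25→9.25]: (16.8+14.1)/2 × 1 = 15.45
  [9.25→10.25]: (14.1+11.7)/2 × 1 = 12.9
  Sum = 259.8375 µg/L·hr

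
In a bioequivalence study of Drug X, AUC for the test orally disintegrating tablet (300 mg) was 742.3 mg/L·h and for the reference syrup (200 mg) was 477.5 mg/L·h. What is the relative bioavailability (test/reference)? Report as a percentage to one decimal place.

F_rel = (AUC_test/D_test) / (AUC_ref/D_ref)
      = (742.3/300) / (477.5/200)
      = 2.47433 / 2.3875 = 1.0364 = 103.64%

F_rel = 103.6%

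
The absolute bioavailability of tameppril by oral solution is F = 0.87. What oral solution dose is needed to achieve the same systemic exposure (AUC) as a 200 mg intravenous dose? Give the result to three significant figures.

For equal systemic exposure: F × D_ev = D_iv
D_ev = D_iv / F = 200 / 0.87 = 229.885 mg

D_oral = 230 mg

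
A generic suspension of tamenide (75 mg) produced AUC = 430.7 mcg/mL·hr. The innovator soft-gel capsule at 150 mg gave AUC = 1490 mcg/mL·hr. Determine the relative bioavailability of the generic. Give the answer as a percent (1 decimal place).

F_rel = 57.8%

F_rel = (AUC_test/D_test) / (AUC_ref/D_ref)
      = (430.7/75) / (1490/150)
      = 5.74267 / 9.93333 = 0.5781 = 57.81%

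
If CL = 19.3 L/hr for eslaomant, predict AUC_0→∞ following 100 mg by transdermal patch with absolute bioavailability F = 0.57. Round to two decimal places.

AUC_0→∞ = F × Dose / CL
        = 0.57 × 100 / 19.3 = 2.95337 mg/L·hr

AUC = 2.95 mg/L·hr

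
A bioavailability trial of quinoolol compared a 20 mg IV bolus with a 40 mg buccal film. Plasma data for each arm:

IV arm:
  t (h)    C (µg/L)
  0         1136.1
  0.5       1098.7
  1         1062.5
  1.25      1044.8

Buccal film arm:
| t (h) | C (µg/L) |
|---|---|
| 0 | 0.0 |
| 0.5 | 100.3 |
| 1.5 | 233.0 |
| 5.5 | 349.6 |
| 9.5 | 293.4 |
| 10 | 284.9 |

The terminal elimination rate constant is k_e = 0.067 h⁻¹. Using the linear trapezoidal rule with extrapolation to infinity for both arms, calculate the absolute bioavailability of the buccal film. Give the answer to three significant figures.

F = 0.208

Trapezoidal AUC_0→1.25 (IV):
  [0→0.5]: (1136.1+1098.7)/2 × 0.5 = 558.7
  [0.5→1]: (1098.7+1062.5)/2 × 0.5 = 540.3
  [1→1.25]: (1062.5+1044.8)/2 × 0.25 = 263.4125
  Sum = 1362.4125 µg/L·h
IV tail: 1044.8/0.067 = 15594.030; AUC_iv,0→∞ = 1362.4125 + 15594.030 = 16956.4425 µg/L·h
Trapezoidal AUC_0→10 (buccal film):
  [0→0.5]: (0.0+100.3)/2 × 0.5 = 25.075
  [0.5→1.5]: (100.3+233.0)/2 × 1 = 166.65
  [1.5→5.5]: (233.0+349.6)/2 × 4 = 1165.2
  [5.5→9.5]: (349.6+293.4)/2 × 4 = 1286.0
  [9.5→10]: (293.4+284.9)/2 × 0.5 = 144.575
  Sum = 2787.5 µg/L·h
buccal film tail: 284.9/0.067 = 4252.239; AUC_ev,0→∞ = 2787.5 + 4252.239 = 7039.739 µg/L·h
F = (AUC_ev/D_ev)/(AUC_iv/D_iv) = (7039.739/40)/(16956.4425/20) = 175.993/847.822 = 0.2076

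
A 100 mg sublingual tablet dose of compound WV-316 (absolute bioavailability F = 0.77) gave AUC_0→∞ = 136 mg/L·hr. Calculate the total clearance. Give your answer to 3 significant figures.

CL = 0.566 L/hr

CL = F × Dose / AUC_0→∞
   = 0.77 × 100 / 136 = 0.566176 L/hr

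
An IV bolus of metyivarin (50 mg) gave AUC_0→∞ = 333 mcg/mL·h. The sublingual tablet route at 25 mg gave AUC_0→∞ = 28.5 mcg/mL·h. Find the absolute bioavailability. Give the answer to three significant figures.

F = (AUC_ev / D_ev) / (AUC_iv / D_iv)
  = (28.5/25) / (333/50)
  = 1.14 / 6.66 = 0.1712

F = 0.171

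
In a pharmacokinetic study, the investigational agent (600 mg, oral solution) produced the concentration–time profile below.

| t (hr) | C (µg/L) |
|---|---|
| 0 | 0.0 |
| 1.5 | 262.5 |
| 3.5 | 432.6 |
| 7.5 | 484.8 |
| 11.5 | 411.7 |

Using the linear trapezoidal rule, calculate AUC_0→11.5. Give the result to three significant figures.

Trapezoidal AUC_0→11.5:
  [0→1.5]: (0.0+262.5)/2 × 1.5 = 196.875
  [1.5→3.5]: (262.5+432.6)/2 × 2 = 695.1
  [3.5→7.5]: (432.6+484.8)/2 × 4 = 1834.8
  [7.5→11.5]: (484.8+411.7)/2 × 4 = 1793.0
  Sum = 4519.775 µg/L·hr

AUC = 4520 µg/L·hr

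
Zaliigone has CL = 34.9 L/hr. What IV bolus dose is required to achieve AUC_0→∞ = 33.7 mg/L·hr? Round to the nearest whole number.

Dose = 1176 mg

Dose_iv = CL × AUC_0→∞
     = 34.9 × 33.7 = 1176.13 mg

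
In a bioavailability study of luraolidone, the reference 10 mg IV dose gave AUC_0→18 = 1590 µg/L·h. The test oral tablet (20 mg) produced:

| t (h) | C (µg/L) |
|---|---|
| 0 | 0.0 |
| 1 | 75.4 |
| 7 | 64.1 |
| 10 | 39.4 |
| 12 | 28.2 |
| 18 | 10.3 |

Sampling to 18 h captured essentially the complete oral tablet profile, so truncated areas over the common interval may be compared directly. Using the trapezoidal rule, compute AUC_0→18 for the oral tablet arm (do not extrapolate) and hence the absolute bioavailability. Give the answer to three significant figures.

F = 0.250

Trapezoidal AUC_0→18 (oral tablet):
  [0→1]: (0.0+75.4)/2 × 1 = 37.7
  [1→7]: (75.4+64.1)/2 × 6 = 418.5
  [7→10]: (64.1+39.4)/2 × 3 = 155.25
  [10→12]: (39.4+28.2)/2 × 2 = 67.6
  [12→18]: (28.2+10.3)/2 × 6 = 115.5
  Sum = 794.55 µg/L·h
F = (AUC_ev/D_ev)/(AUC_iv/D_iv) = (794.55/20)/(1590/10) = 39.7275/159 = 0.2499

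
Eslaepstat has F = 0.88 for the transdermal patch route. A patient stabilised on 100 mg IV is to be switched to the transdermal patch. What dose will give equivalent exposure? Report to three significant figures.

D_transdermal = 114 mg

For equal systemic exposure: F × D_ev = D_iv
D_ev = D_iv / F = 100 / 0.88 = 113.636 mg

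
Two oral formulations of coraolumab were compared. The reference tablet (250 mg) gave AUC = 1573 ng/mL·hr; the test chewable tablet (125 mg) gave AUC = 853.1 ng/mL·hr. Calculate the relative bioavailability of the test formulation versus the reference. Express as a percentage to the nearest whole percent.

F_rel = (AUC_test/D_test) / (AUC_ref/D_ref)
      = (853.1/125) / (1573/250)
      = 6.8248 / 6.292 = 1.0847 = 108.47%

F_rel = 108%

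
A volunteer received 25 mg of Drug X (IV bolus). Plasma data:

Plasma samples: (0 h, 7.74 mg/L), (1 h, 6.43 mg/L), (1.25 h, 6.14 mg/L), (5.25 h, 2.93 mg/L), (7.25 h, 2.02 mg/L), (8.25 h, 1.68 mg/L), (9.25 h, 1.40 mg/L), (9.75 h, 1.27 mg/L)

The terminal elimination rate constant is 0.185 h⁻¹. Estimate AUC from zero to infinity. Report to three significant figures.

AUC = 42.7 mg/L·h

Trapezoidal AUC_0→9.75:
  [0→1]: (7.74+6.43)/2 × 1 = 7.085
  [1→1.25]: (6.43+6.14)/2 × 0.25 = 1.57125
  [1.25→5.25]: (6.14+2.93)/2 × 4 = 18.14
  [5.25→7.25]: (2.93+2.02)/2 × 2 = 4.95
  [7.25→8.25]: (2.02+1.68)/2 × 1 = 1.85
  [8.25→9.25]: (1.68+1.40)/2 × 1 = 1.54
  [9.25→9.75]: (1.40+1.27)/2 × 0.5 = 0.6675
  Sum = 35.80375 mg/L·h
Extrapolated tail: C_last / k_e = 1.27 / 0.185 = 6.865
AUC_0→∞ = 35.80375 + 6.865 = 42.66875 mg/L·h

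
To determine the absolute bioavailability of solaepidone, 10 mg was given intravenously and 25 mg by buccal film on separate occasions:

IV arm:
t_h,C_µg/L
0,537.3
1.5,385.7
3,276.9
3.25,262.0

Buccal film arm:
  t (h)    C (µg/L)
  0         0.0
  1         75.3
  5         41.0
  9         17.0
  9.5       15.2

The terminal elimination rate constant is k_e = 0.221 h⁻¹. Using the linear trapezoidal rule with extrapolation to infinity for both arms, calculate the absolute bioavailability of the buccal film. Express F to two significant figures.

Trapezoidal AUC_0→3.25 (IV):
  [0→1.5]: (537.3+385.7)/2 × 1.5 = 692.25
  [1.5→3]: (385.7+276.9)/2 × 1.5 = 496.95
  [3→3.25]: (276.9+262.0)/2 × 0.25 = 67.3625
  Sum = 1256.5625 µg/L·h
IV tail: 262.0/0.221 = 1185.520; AUC_iv,0→∞ = 1256.5625 + 1185.520 = 2442.0825 µg/L·h
Trapezoidal AUC_0→9.5 (buccal film):
  [0→1]: (0.0+75.3)/2 × 1 = 37.65
  [1→5]: (75.3+41.0)/2 × 4 = 232.6
  [5→9]: (41.0+17.0)/2 × 4 = 116.0
  [9→9.5]: (17.0+15.2)/2 × 0.5 = 8.05
  Sum = 394.3 µg/L·h
buccal film tail: 15.2/0.221 = 68.778; AUC_ev,0→∞ = 394.3 + 68.778 = 463.078 µg/L·h
F = (AUC_ev/D_ev)/(AUC_iv/D_iv) = (463.078/25)/(2442.0825/10) = 18.52312/244.20825 = 0.0758

F = 0.076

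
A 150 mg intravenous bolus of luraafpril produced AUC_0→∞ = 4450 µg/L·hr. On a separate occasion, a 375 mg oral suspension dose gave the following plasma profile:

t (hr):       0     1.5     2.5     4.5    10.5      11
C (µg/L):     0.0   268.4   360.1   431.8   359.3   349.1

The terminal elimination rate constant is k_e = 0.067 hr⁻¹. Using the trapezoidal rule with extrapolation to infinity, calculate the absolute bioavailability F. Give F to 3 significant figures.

Trapezoidal AUC_0→11 (oral suspension):
  [0→1.5]: (0.0+268.4)/2 × 1.5 = 201.3
  [1.5→2.5]: (268.4+360.1)/2 × 1 = 314.25
  [2.5→4.5]: (360.1+431.8)/2 × 2 = 791.9
  [4.5→10.5]: (431.8+359.3)/2 × 6 = 2373.3
  [10.5→11]: (359.3+349.1)/2 × 0.5 = 177.1
  Sum = 3857.85 µg/L·hr
Tail: C_last/k_e = 349.1/0.067 = 5210.448
AUC_0→∞ (oral suspension) = 3857.85 + 5210.448 = 9068.298 µg/L·hr
F = (AUC_ev/D_ev)/(AUC_iv/D_iv) = (9068.298/375)/(4450/150) = 24.182128/29.6667 = 0.8151

F = 0.815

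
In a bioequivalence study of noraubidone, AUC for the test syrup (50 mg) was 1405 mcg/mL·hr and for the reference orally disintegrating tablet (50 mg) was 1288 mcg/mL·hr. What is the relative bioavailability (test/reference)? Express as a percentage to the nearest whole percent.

F_rel = 109%

F_rel = (AUC_test/D_test) / (AUC_ref/D_ref)
      = (1405/50) / (1288/50)
      = 28.1 / 25.76 = 1.0908 = 109.08%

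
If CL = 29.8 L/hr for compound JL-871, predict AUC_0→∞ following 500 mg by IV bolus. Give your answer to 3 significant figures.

AUC = 16.8 mg/L·hr

AUC_0→∞ = Dose_iv / CL
        = 500 / 29.8 = 16.7785 mg/L·hr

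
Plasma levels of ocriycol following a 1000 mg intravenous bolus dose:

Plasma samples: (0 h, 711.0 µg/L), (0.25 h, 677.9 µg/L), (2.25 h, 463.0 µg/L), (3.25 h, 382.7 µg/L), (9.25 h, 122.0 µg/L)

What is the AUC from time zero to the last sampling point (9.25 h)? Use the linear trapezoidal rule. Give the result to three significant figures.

Trapezoidal AUC_0→9.25:
  [0→0.25]: (711.0+677.9)/2 × 0.25 = 173.6125
  [0.25→2.25]: (677.9+463.0)/2 × 2 = 1140.9
  [2.25→3.25]: (463.0+382.7)/2 × 1 = 422.85
  [3.25→9.25]: (382.7+122.0)/2 × 6 = 1514.1
  Sum = 3251.4625 µg/L·h

AUC = 3250 µg/L·h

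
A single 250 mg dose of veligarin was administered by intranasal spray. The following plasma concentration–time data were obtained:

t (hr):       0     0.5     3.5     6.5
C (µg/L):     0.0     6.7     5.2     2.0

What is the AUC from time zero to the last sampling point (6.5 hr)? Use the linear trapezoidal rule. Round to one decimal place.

Trapezoidal AUC_0→6.5:
  [0→0.5]: (0.0+6.7)/2 × 0.5 = 1.675
  [0.5→3.5]: (6.7+5.2)/2 × 3 = 17.85
  [3.5→6.5]: (5.2+2.0)/2 × 3 = 10.8
  Sum = 30.325 µg/L·hr

AUC = 30.3 µg/L·hr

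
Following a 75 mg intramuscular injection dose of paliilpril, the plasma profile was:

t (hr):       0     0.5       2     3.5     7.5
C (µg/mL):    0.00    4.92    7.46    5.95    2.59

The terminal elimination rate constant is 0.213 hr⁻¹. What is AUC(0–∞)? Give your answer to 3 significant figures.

Trapezoidal AUC_0→7.5:
  [0→0.5]: (0.00+4.92)/2 × 0.5 = 1.23
  [0.5→2]: (4.92+7.46)/2 × 1.5 = 9.285
  [2→3.5]: (7.46+5.95)/2 × 1.5 = 10.0575
  [3.5→7.5]: (5.95+2.59)/2 × 4 = 17.08
  Sum = 37.6525 µg/mL·hr
Extrapolated tail: C_last / k_e = 2.59 / 0.213 = 12.160
AUC_0→∞ = 37.6525 + 12.160 = 49.8125 µg/mL·hr

AUC = 49.8 µg/mL·hr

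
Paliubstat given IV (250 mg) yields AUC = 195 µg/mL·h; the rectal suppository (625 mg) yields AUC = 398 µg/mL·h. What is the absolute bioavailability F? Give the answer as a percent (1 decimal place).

F = 81.6%

F = (AUC_ev / D_ev) / (AUC_iv / D_iv)
  = (398/625) / (195/250)
  = 0.6368 / 0.78 = 0.8164
  = 81.64%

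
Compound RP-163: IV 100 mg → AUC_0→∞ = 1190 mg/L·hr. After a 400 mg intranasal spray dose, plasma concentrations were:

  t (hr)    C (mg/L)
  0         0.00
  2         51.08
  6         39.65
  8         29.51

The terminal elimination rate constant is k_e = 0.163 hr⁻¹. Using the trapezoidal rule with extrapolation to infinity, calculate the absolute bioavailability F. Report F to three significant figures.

F = 0.101

Trapezoidal AUC_0→8 (intranasal spray):
  [0→2]: (0.00+51.08)/2 × 2 = 51.08
  [2→6]: (51.08+39.65)/2 × 4 = 181.46
  [6→8]: (39.65+29.51)/2 × 2 = 69.16
  Sum = 301.7 mg/L·hr
Tail: C_last/k_e = 29.51/0.163 = 181.043
AUC_0→∞ (intranasal spray) = 301.7 + 181.043 = 482.743 mg/L·hr
F = (AUC_ev/D_ev)/(AUC_iv/D_iv) = (482.743/400)/(1190/100) = 1.2068575/11.9 = 0.1014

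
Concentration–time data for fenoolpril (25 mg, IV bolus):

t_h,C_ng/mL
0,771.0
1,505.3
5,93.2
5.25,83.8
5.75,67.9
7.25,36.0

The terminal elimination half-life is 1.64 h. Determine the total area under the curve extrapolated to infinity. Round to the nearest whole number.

Trapezoidal AUC_0→7.25:
  [0→1]: (771.0+505.3)/2 × 1 = 638.15
  [1→5]: (505.3+93.2)/2 × 4 = 1197.0
  [5→5.25]: (93.2+83.8)/2 × 0.25 = 22.125
  [5.25→5.75]: (83.8+67.9)/2 × 0.5 = 37.925
  [5.75→7.25]: (67.9+36.0)/2 × 1.5 = 77.925
  Sum = 1973.125 ng/mL·h
k_e = ln2 / t½ = 0.693147 / 1.64 = 0.4227 h^-1
Extrapolated tail: C_last / k_e = 36.0 / 0.4227 = 85.167
AUC_0→∞ = 1973.125 + 85.167 = 2058.292 ng/mL·h

AUC = 2058 ng/mL·h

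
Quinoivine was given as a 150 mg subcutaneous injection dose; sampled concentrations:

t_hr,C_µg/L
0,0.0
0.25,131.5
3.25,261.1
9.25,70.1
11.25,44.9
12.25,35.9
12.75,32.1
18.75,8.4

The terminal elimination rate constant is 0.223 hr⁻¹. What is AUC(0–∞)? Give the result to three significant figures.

AUC = 1930 µg/L·hr

Trapezoidal AUC_0→18.75:
  [0→0.25]: (0.0+131.5)/2 × 0.25 = 16.4375
  [0.25→3.25]: (131.5+261.1)/2 × 3 = 588.9
  [3.25→9.25]: (261.1+70.1)/2 × 6 = 993.6
  [9.25→11.25]: (70.1+44.9)/2 × 2 = 115.0
  [11.25→12.25]: (44.9+35.9)/2 × 1 = 40.4
  [12.25→12.75]: (35.9+32.1)/2 × 0.5 = 17.0
  [12.75→18.75]: (32.1+8.4)/2 × 6 = 121.5
  Sum = 1892.8375 µg/L·hr
Extrapolated tail: C_last / k_e = 8.4 / 0.223 = 37.668
AUC_0→∞ = 1892.8375 + 37.668 = 1930.5055 µg/L·hr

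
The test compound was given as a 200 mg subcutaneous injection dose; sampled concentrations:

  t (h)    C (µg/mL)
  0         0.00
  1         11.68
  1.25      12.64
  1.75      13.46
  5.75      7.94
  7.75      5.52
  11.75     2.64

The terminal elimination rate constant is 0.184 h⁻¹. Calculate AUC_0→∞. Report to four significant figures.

AUC = 102.3 µg/mL·h

Trapezoidal AUC_0→11.75:
  [0→1]: (0.00+11.68)/2 × 1 = 5.84
  [1→1.25]: (11.68+12.64)/2 × 0.25 = 3.04
  [1.25→1.75]: (12.64+13.46)/2 × 0.5 = 6.525
  [1.75→5.75]: (13.46+7.94)/2 × 4 = 42.8
  [5.75→7.75]: (7.94+5.52)/2 × 2 = 13.46
  [7.75→11.75]: (5.52+2.64)/2 × 4 = 16.32
  Sum = 87.985 µg/mL·h
Extrapolated tail: C_last / k_e = 2.64 / 0.184 = 14.348
AUC_0→∞ = 87.985 + 14.348 = 102.333 µg/mL·h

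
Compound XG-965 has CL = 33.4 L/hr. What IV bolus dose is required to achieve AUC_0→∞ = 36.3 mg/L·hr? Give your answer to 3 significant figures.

Dose_iv = CL × AUC_0→∞
     = 33.4 × 36.3 = 1212.42 mg

Dose = 1210 mg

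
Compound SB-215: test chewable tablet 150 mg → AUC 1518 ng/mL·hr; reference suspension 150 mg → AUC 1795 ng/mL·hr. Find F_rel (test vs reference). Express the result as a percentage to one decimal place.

F_rel = (AUC_test/D_test) / (AUC_ref/D_ref)
      = (1518/150) / (1795/150)
      = 10.12 / 11.9667 = 0.8457 = 84.57%

F_rel = 84.6%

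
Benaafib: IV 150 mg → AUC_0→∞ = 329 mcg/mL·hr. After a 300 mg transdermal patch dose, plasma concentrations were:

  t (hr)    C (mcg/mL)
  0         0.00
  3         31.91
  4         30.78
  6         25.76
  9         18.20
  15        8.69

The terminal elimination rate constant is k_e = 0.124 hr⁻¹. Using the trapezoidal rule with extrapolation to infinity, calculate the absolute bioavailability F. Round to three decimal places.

Trapezoidal AUC_0→15 (transdermal patch):
  [0→3]: (0.00+31.91)/2 × 3 = 47.865
  [3→4]: (31.91+30.78)/2 × 1 = 31.345
  [4→6]: (30.78+25.76)/2 × 2 = 56.54
  [6→9]: (25.76+18.20)/2 × 3 = 65.94
  [9→15]: (18.20+8.69)/2 × 6 = 80.67
  Sum = 282.36 mcg/mL·hr
Tail: C_last/k_e = 8.69/0.124 = 70.081
AUC_0→∞ (transdermal patch) = 282.36 + 70.081 = 352.441 mcg/mL·hr
F = (AUC_ev/D_ev)/(AUC_iv/D_iv) = (352.441/300)/(329/150) = 1.1748/2.19333 = 0.5356

F = 0.536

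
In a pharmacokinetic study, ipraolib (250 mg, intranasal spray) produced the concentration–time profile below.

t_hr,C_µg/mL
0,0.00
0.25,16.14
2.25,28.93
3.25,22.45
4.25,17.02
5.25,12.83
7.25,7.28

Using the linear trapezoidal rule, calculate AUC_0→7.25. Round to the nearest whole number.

Trapezoidal AUC_0→7.25:
  [0→0.25]: (0.00+16.14)/2 × 0.25 = 2.0175
  [0.25→2.25]: (16.14+28.93)/2 × 2 = 45.07
  [2.25→3.25]: (28.93+22.45)/2 × 1 = 25.69
  [3.25→4.25]: (22.45+17.02)/2 × 1 = 19.735
  [4.25→5.25]: (17.02+12.83)/2 × 1 = 14.925
  [5.25→7.25]: (12.83+7.28)/2 × 2 = 20.11
  Sum = 127.5475 µg/mL·hr

AUC = 128 µg/mL·hr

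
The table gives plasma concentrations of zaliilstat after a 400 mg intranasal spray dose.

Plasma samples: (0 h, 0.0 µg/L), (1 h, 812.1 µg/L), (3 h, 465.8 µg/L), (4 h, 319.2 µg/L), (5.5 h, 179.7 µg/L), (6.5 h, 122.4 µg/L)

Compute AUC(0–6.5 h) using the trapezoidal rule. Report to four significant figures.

AUC = 2602 µg/L·h

Trapezoidal AUC_0→6.5:
  [0→1]: (0.0+812.1)/2 × 1 = 406.05
  [1→3]: (812.1+465.8)/2 × 2 = 1277.9
  [3→4]: (465.8+319.2)/2 × 1 = 392.5
  [4→5.5]: (319.2+179.7)/2 × 1.5 = 374.175
  [5.5→6.5]: (179.7+122.4)/2 × 1 = 151.05
  Sum = 2601.675 µg/L·h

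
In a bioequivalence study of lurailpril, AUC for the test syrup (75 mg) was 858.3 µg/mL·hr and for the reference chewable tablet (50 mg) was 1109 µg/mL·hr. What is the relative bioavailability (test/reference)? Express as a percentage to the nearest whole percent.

F_rel = (AUC_test/D_test) / (AUC_ref/D_ref)
      = (858.3/75) / (1109/50)
      = 11.444 / 22.18 = 0.5160 = 51.60%

F_rel = 52%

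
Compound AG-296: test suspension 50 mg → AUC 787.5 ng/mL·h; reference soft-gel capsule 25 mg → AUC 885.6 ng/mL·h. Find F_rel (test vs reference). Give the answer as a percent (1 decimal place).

F_rel = 44.5%

F_rel = (AUC_test/D_test) / (AUC_ref/D_ref)
      = (787.5/50) / (885.6/25)
      = 15.75 / 35.424 = 0.4446 = 44.46%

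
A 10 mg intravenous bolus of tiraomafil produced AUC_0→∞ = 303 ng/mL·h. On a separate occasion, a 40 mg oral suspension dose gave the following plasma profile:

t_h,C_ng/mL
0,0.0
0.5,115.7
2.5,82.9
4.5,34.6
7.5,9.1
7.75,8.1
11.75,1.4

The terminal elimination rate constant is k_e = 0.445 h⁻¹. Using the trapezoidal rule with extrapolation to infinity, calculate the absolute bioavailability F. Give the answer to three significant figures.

Trapezoidal AUC_0→11.75 (oral suspension):
  [0→0.5]: (0.0+115.7)/2 × 0.5 = 28.925
  [0.5→2.5]: (115.7+82.9)/2 × 2 = 198.6
  [2.5→4.5]: (82.9+34.6)/2 × 2 = 117.5
  [4.5→7.5]: (34.6+9.1)/2 × 3 = 65.55
  [7.5→7.75]: (9.1+8.1)/2 × 0.25 = 2.15
  [7.75→11.75]: (8.1+1.4)/2 × 4 = 19.0
  Sum = 431.725 ng/mL·h
Tail: C_last/k_e = 1.4/0.445 = 3.146
AUC_0→∞ (oral suspension) = 431.725 + 3.146 = 434.871 ng/mL·h
F = (AUC_ev/D_ev)/(AUC_iv/D_iv) = (434.871/40)/(303/10) = 10.871775/30.3 = 0.3588

F = 0.359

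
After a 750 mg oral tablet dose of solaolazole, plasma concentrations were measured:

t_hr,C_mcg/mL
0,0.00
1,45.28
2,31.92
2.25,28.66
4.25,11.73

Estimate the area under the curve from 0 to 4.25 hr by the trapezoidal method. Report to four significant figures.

Trapezoidal AUC_0→4.25:
  [0→1]: (0.00+45.28)/2 × 1 = 22.64
  [1→2]: (45.28+31.92)/2 × 1 = 38.6
  [2→2.25]: (31.92+28.66)/2 × 0.25 = 7.5725
  [2.25→4.25]: (28.66+11.73)/2 × 2 = 40.39
  Sum = 109.2025 mcg/mL·hr

AUC = 109.2 mcg/mL·hr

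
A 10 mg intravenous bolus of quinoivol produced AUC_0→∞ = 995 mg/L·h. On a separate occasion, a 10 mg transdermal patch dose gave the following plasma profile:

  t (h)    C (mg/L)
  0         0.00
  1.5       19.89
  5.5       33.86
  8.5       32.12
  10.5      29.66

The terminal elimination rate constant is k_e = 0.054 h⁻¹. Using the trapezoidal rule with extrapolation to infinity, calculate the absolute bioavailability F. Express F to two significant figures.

Trapezoidal AUC_0→10.5 (transdermal patch):
  [0→1.5]: (0.00+19.89)/2 × 1.5 = 14.9175
  [1.5→5.5]: (19.89+33.86)/2 × 4 = 107.5
  [5.5→8.5]: (33.86+32.12)/2 × 3 = 98.97
  [8.5→10.5]: (32.12+29.66)/2 × 2 = 61.78
  Sum = 283.1675 mg/L·h
Tail: C_last/k_e = 29.66/0.054 = 549.259
AUC_0→∞ (transdermal patch) = 283.1675 + 549.259 = 832.4265 mg/L·h
F = (AUC_ev/D_ev)/(AUC_iv/D_iv) = (832.4265/10)/(995/10) = 83.24265/99.5 = 0.8366

F = 0.84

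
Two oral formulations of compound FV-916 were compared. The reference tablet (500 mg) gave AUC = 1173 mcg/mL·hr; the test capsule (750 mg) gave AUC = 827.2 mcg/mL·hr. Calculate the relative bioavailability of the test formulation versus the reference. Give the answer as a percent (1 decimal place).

F_rel = 47.0%

F_rel = (AUC_test/D_test) / (AUC_ref/D_ref)
      = (827.2/750) / (1173/500)
      = 1.10293 / 2.346 = 0.4701 = 47.01%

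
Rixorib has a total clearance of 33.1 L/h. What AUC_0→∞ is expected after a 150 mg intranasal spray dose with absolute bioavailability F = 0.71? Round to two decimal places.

AUC_0→∞ = F × Dose / CL
        = 0.71 × 150 / 33.1 = 3.21752 mg/L·h

AUC = 3.22 mg/L·h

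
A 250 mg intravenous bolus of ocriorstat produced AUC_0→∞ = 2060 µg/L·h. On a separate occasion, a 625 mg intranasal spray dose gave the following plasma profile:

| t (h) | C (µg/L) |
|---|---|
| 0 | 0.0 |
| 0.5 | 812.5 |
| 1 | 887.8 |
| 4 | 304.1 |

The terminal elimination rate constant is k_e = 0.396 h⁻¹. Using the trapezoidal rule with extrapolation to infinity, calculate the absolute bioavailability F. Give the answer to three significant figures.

Trapezoidal AUC_0→4 (intranasal spray):
  [0→0.5]: (0.0+812.5)/2 × 0.5 = 203.125
  [0.5→1]: (812.5+887.8)/2 × 0.5 = 425.075
  [1→4]: (887.8+304.1)/2 × 3 = 1787.85
  Sum = 2416.05 µg/L·h
Tail: C_last/k_e = 304.1/0.396 = 767.929
AUC_0→∞ (intranasal spray) = 2416.05 + 767.929 = 3183.979 µg/L·h
F = (AUC_ev/D_ev)/(AUC_iv/D_iv) = (3183.979/625)/(2060/250) = 5.0943664/8.24 = 0.6182

F = 0.618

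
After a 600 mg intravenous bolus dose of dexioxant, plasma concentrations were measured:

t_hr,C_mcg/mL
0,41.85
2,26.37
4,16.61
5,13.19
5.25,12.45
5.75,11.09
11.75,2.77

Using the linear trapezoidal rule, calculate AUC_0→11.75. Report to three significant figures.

Trapezoidal AUC_0→11.75:
  [0→2]: (41.85+26.37)/2 × 2 = 68.22
  [2→4]: (26.37+16.61)/2 × 2 = 42.98
  [4→5]: (16.61+13.19)/2 × 1 = 14.9
  [5→5.25]: (13.19+12.45)/2 × 0.25 = 3.205
  [5.25→5.75]: (12.45+11.09)/2 × 0.5 = 5.885
  [5.75→11.75]: (11.09+2.77)/2 × 6 = 41.58
  Sum = 176.77 mcg/mL·hr

AUC = 177 mcg/mL·hr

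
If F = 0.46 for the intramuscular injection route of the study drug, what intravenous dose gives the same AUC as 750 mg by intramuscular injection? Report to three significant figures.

D_iv = 345 mg

Systemic exposure from an extravascular dose = F × D_ev, so the equivalent IV dose is F × D_ev.
D_iv = F × D_ev = 0.46 × 750 = 345 mg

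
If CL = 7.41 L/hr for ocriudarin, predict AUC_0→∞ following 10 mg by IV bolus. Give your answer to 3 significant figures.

AUC = 1.35 mg/L·hr

AUC_0→∞ = Dose_iv / CL
        = 10 / 7.41 = 1.34953 mg/L·hr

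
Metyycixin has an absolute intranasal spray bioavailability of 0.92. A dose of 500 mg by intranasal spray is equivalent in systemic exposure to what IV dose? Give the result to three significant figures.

D_iv = 460 mg

Systemic exposure from an extravascular dose = F × D_ev, so the equivalent IV dose is F × D_ev.
D_iv = F × D_ev = 0.92 × 500 = 460 mg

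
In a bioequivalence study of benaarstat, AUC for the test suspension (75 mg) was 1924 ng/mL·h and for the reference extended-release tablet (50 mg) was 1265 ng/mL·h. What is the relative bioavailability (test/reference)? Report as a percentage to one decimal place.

F_rel = (AUC_test/D_test) / (AUC_ref/D_ref)
      = (1924/75) / (1265/50)
      = 25.6533 / 25.3 = 1.0140 = 101.40%

F_rel = 101.4%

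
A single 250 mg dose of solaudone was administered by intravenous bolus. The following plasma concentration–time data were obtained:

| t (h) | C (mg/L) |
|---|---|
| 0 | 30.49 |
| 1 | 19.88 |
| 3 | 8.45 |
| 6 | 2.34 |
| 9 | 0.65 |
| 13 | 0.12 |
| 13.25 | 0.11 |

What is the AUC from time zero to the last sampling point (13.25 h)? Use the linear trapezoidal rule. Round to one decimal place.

Trapezoidal AUC_0→13.25:
  [0→1]: (30.49+19.88)/2 × 1 = 25.185
  [1→3]: (19.88+8.45)/2 × 2 = 28.33
  [3→6]: (8.45+2.34)/2 × 3 = 16.185
  [6→9]: (2.34+0.65)/2 × 3 = 4.485
  [9→13]: (0.65+0.12)/2 × 4 = 1.54
  [13→13.25]: (0.12+0.11)/2 × 0.25 = 0.02875
  Sum = 75.75375 mg/L·h

AUC = 75.8 mg/L·h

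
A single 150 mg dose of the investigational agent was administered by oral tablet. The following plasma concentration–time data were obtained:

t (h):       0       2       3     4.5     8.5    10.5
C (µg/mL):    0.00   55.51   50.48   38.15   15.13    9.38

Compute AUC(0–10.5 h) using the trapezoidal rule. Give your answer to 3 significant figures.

AUC = 306 µg/mL·h

Trapezoidal AUC_0→10.5:
  [0→2]: (0.00+55.51)/2 × 2 = 55.51
  [2→3]: (55.51+50.48)/2 × 1 = 52.995
  [3→4.5]: (50.48+38.15)/2 × 1.5 = 66.4725
  [4.5→8.5]: (38.15+15.13)/2 × 4 = 106.56
  [8.5→10.5]: (15.13+9.38)/2 × 2 = 24.51
  Sum = 306.0475 µg/mL·h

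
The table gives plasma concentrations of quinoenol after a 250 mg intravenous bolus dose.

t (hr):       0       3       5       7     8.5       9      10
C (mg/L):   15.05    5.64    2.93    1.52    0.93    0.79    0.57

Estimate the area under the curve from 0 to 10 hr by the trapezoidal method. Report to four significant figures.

AUC = 47.00 mg/L·hr

Trapezoidal AUC_0→10:
  [0→3]: (15.05+5.64)/2 × 3 = 31.035
  [3→5]: (5.64+2.93)/2 × 2 = 8.57
  [5→7]: (2.93+1.52)/2 × 2 = 4.45
  [7→8.5]: (1.52+0.93)/2 × 1.5 = 1.8375
  [8.5→9]: (0.93+0.79)/2 × 0.5 = 0.43
  [9→10]: (0.79+0.57)/2 × 1 = 0.68
  Sum = 47.0025 mg/L·hr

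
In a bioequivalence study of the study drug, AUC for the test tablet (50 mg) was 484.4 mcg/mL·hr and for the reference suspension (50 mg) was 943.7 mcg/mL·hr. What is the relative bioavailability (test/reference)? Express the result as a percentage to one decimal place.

F_rel = 51.3%

F_rel = (AUC_test/D_test) / (AUC_ref/D_ref)
      = (484.4/50) / (943.7/50)
      = 9.688 / 18.874 = 0.5133 = 51.33%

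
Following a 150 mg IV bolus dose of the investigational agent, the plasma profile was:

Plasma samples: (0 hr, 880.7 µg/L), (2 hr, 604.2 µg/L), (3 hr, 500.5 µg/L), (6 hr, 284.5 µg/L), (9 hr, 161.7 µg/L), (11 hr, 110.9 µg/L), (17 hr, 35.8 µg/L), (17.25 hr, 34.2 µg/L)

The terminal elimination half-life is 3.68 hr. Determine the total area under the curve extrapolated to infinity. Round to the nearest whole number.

AUC = 4787 µg/L·hr

Trapezoidal AUC_0→17.25:
  [0→2]: (880.7+604.2)/2 × 2 = 1484.9
  [2→3]: (604.2+500.5)/2 × 1 = 552.35
  [3→6]: (500.5+284.5)/2 × 3 = 1177.5
  [6→9]: (284.5+161.7)/2 × 3 = 669.3
  [9→11]: (161.7+110.9)/2 × 2 = 272.6
  [11→17]: (110.9+35.8)/2 × 6 = 440.1
  [17→17.25]: (35.8+34.2)/2 × 0.25 = 8.75
  Sum = 4605.5 µg/L·hr
k_e = ln2 / t½ = 0.693147 / 3.68 = 0.1884 hr^-1
Extrapolated tail: C_last / k_e = 34.2 / 0.1884 = 181.529
AUC_0→∞ = 4605.5 + 181.529 = 4787.029 µg/L·hr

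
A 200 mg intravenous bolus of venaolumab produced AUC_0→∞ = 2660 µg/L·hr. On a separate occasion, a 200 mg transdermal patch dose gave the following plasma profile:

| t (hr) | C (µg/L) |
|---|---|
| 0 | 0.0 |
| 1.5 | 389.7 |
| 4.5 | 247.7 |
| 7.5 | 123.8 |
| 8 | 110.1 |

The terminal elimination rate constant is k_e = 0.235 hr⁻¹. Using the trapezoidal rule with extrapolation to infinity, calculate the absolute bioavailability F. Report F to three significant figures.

F = 0.877

Trapezoidal AUC_0→8 (transdermal patch):
  [0→1.5]: (0.0+389.7)/2 × 1.5 = 292.275
  [1.5→4.5]: (389.7+247.7)/2 × 3 = 956.1
  [4.5→7.5]: (247.7+123.8)/2 × 3 = 557.25
  [7.5→8]: (123.8+110.1)/2 × 0.5 = 58.475
  Sum = 1864.1 µg/L·hr
Tail: C_last/k_e = 110.1/0.235 = 468.511
AUC_0→∞ (transdermal patch) = 1864.1 + 468.511 = 2332.611 µg/L·hr
F = (AUC_ev/D_ev)/(AUC_iv/D_iv) = (2332.611/200)/(2660/200) = 11.663055/13.3 = 0.8769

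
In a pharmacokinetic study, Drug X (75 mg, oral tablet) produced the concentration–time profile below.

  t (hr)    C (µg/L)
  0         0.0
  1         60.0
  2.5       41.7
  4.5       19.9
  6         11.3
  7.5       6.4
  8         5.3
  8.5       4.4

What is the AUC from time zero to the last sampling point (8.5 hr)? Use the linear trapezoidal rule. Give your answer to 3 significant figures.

Trapezoidal AUC_0→8.5:
  [0→1]: (0.0+60.0)/2 × 1 = 30.0
  [1→2.5]: (60.0+41.7)/2 × 1.5 = 76.275
  [2.5→4.5]: (41.7+19.9)/2 × 2 = 61.6
  [4.5→6]: (19.9+11.3)/2 × 1.5 = 23.4
  [6→7.5]: (11.3+6.4)/2 × 1.5 = 13.275
  [7.5→8]: (6.4+5.3)/2 × 0.5 = 2.925
  [8→8.5]: (5.3+4.4)/2 × 0.5 = 2.425
  Sum = 209.9 µg/L·hr

AUC = 210 µg/L·hr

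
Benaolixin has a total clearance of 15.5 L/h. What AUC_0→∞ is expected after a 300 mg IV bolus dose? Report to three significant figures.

AUC = 19.4 mg/L·h

AUC_0→∞ = Dose_iv / CL
        = 300 / 15.5 = 19.3548 mg/L·h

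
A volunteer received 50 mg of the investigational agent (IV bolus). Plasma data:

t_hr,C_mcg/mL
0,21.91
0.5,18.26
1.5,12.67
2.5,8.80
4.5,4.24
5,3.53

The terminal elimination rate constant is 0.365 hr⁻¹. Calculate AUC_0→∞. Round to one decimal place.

AUC = 60.9 mcg/mL·hr

Trapezoidal AUC_0→5:
  [0→0.5]: (21.91+18.26)/2 × 0.5 = 10.0425
  [0.5→1.5]: (18.26+12.67)/2 × 1 = 15.465
  [1.5→2.5]: (12.67+8.80)/2 × 1 = 10.735
  [2.5→4.5]: (8.80+4.24)/2 × 2 = 13.04
  [4.5→5]: (4.24+3.53)/2 × 0.5 = 1.9425
  Sum = 51.225 mcg/mL·hr
Extrapolated tail: C_last / k_e = 3.53 / 0.365 = 9.671
AUC_0→∞ = 51.225 + 9.671 = 60.896 mcg/mL·hr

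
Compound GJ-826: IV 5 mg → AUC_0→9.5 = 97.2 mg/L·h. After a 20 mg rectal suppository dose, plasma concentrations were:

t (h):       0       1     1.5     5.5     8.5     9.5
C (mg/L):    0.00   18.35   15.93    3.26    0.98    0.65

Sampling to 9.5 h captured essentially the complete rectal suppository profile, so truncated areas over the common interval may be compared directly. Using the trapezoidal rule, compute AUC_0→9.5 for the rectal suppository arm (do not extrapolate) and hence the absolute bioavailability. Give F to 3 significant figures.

Trapezoidal AUC_0→9.5 (rectal suppository):
  [0→1]: (0.00+18.35)/2 × 1 = 9.175
  [1→1.5]: (18.35+15.93)/2 × 0.5 = 8.57
  [1.5→5.5]: (15.93+3.26)/2 × 4 = 38.38
  [5.5→8.5]: (3.26+0.98)/2 × 3 = 6.36
  [8.5→9.5]: (0.98+0.65)/2 × 1 = 0.815
  Sum = 63.3 mg/L·h
F = (AUC_ev/D_ev)/(AUC_iv/D_iv) = (63.3/20)/(97.2/5) = 3.165/19.44 = 0.1628

F = 0.163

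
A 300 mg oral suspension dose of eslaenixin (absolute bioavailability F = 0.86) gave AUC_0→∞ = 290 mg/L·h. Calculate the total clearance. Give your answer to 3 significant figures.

CL = 0.890 L/h

CL = F × Dose / AUC_0→∞
   = 0.86 × 300 / 290 = 0.889655 L/h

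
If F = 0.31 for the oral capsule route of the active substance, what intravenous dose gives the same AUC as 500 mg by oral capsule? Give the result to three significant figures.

Systemic exposure from an extravascular dose = F × D_ev, so the equivalent IV dose is F × D_ev.
D_iv = F × D_ev = 0.31 × 500 = 155 mg

D_iv = 155 mg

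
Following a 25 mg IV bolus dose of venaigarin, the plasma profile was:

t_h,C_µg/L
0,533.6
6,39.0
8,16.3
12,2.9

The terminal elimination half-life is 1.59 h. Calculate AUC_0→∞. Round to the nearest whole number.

Trapezoidal AUC_0→12:
  [0→6]: (533.6+39.0)/2 × 6 = 1717.8
  [6→8]: (39.0+16.3)/2 × 2 = 55.3
  [8→12]: (16.3+2.9)/2 × 4 = 38.4
  Sum = 1811.5 µg/L·h
k_e = ln2 / t½ = 0.693147 / 1.59 = 0.4359 h^-1
Extrapolated tail: C_last / k_e = 2.9 / 0.4359 = 6.653
AUC_0→∞ = 1811.5 + 6.653 = 1818.153 µg/L·h

AUC = 1818 µg/L·h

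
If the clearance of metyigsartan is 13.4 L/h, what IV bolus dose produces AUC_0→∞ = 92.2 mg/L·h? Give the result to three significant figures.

Dose_iv = CL × AUC_0→∞
     = 13.4 × 92.2 = 1235.48 mg

Dose = 1240 mg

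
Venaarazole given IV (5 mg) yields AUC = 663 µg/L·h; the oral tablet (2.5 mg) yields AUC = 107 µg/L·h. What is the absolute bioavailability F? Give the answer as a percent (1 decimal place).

F = 32.3%

F = (AUC_ev / D_ev) / (AUC_iv / D_iv)
  = (107/2.5) / (663/5)
  = 42.8 / 132.6 = 0.3228
  = 32.28%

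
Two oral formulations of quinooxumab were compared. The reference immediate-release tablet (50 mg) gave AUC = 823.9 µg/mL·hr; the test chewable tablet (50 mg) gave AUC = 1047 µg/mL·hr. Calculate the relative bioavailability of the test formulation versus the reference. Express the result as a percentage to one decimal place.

F_rel = 127.1%

F_rel = (AUC_test/D_test) / (AUC_ref/D_ref)
      = (1047/50) / (823.9/50)
      = 20.94 / 16.478 = 1.2708 = 127.08%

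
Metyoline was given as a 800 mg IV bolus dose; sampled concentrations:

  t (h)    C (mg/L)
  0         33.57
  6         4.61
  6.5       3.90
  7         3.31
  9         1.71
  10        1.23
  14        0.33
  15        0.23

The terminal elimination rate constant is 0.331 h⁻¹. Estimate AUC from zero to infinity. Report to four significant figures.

AUC = 129.1 mg/L·h

Trapezoidal AUC_0→15:
  [0→6]: (33.57+4.61)/2 × 6 = 114.54
  [6→6.5]: (4.61+3.90)/2 × 0.5 = 2.1275
  [6.5→7]: (3.90+3.31)/2 × 0.5 = 1.8025
  [7→9]: (3.31+1.71)/2 × 2 = 5.02
  [9→10]: (1.71+1.23)/2 × 1 = 1.47
  [10→14]: (1.23+0.33)/2 × 4 = 3.12
  [14→15]: (0.33+0.23)/2 × 1 = 0.28
  Sum = 128.36 mg/L·h
Extrapolated tail: C_last / k_e = 0.23 / 0.331 = 0.695
AUC_0→∞ = 128.36 + 0.695 = 129.055 mg/L·h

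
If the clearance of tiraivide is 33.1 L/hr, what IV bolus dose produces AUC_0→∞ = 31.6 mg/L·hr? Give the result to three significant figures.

Dose_iv = CL × AUC_0→∞
     = 33.1 × 31.6 = 1045.96 mg

Dose = 1050 mg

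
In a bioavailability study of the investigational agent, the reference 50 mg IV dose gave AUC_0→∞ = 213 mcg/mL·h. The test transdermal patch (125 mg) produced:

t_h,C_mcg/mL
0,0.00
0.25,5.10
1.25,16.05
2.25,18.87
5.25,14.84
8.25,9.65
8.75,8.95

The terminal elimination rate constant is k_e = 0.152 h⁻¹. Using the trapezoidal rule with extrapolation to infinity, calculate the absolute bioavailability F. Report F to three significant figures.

Trapezoidal AUC_0→8.75 (transdermal patch):
  [0→0.25]: (0.00+5.10)/2 × 0.25 = 0.6375
  [0.25→1.25]: (5.10+16.05)/2 × 1 = 10.575
  [1.25→2.25]: (16.05+18.87)/2 × 1 = 17.46
  [2.25→5.25]: (18.87+14.84)/2 × 3 = 50.565
  [5.25→8.25]: (14.84+9.65)/2 × 3 = 36.735
  [8.25→8.75]: (9.65+8.95)/2 × 0.5 = 4.65
  Sum = 120.6225 mcg/mL·h
Tail: C_last/k_e = 8.95/0.152 = 58.882
AUC_0→∞ (transdermal patch) = 120.6225 + 58.882 = 179.5045 mcg/mL·h
F = (AUC_ev/D_ev)/(AUC_iv/D_iv) = (179.5045/125)/(213/50) = 1.436036/4.26 = 0.3371

F = 0.337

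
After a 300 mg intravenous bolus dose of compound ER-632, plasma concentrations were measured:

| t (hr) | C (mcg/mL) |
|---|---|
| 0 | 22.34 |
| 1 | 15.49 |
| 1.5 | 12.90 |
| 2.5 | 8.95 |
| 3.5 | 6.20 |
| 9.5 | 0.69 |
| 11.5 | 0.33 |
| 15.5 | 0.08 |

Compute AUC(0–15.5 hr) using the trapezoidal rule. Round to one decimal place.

AUC = 67.0 mcg/mL·hr

Trapezoidal AUC_0→15.5:
  [0→1]: (22.34+15.49)/2 × 1 = 18.915
  [1→1.5]: (15.49+12.90)/2 × 0.5 = 7.0975
  [1.5→2.5]: (12.90+8.95)/2 × 1 = 10.925
  [2.5→3.5]: (8.95+6.20)/2 × 1 = 7.575
  [3.5→9.5]: (6.20+0.69)/2 × 6 = 20.67
  [9.5→11.5]: (0.69+0.33)/2 × 2 = 1.02
  [11.5→15.5]: (0.33+0.08)/2 × 4 = 0.82
  Sum = 67.0225 mcg/mL·hr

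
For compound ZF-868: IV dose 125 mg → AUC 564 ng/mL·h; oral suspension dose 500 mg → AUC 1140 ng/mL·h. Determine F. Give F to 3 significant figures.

F = 0.505

F = (AUC_ev / D_ev) / (AUC_iv / D_iv)
  = (1140/500) / (564/125)
  = 2.28 / 4.512 = 0.5053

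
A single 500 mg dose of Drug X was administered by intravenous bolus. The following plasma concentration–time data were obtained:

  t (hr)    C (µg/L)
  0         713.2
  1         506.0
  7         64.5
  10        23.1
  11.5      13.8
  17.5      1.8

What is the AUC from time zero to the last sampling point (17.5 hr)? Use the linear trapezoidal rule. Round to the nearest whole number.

Trapezoidal AUC_0→17.5:
  [0→1]: (713.2+506.0)/2 × 1 = 609.6
  [1→7]: (506.0+64.5)/2 × 6 = 1711.5
  [7→10]: (64.5+23.1)/2 × 3 = 131.4
  [10→11.5]: (23.1+13.8)/2 × 1.5 = 27.675
  [11.5→17.5]: (13.8+1.8)/2 × 6 = 46.8
  Sum = 2526.975 µg/L·hr

AUC = 2527 µg/L·hr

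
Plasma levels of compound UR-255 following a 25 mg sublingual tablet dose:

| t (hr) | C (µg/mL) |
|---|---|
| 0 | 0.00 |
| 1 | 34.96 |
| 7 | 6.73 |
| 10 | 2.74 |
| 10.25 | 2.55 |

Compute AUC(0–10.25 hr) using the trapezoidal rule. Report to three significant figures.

Trapezoidal AUC_0→10.25:
  [0→1]: (0.00+34.96)/2 × 1 = 17.48
  [1→7]: (34.96+6.73)/2 × 6 = 125.07
  [7→10]: (6.73+2.74)/2 × 3 = 14.205
  [10→10.25]: (2.74+2.55)/2 × 0.25 = 0.66125
  Sum = 157.41625 µg/mL·hr

AUC = 157 µg/mL·hr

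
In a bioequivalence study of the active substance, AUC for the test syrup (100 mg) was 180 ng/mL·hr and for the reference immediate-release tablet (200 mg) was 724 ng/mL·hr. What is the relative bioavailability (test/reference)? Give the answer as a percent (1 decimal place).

F_rel = 49.7%

F_rel = (AUC_test/D_test) / (AUC_ref/D_ref)
      = (180/100) / (724/200)
      = 1.8 / 3.62 = 0.4972 = 49.72%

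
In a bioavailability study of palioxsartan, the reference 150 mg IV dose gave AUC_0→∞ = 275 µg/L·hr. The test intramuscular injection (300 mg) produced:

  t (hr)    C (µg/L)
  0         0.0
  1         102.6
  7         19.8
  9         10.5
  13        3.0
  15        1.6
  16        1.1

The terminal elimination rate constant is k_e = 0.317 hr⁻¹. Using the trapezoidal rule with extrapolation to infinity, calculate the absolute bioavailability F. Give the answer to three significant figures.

Trapezoidal AUC_0→16 (intramuscular injection):
  [0→1]: (0.0+102.6)/2 × 1 = 51.3
  [1→7]: (102.6+19.8)/2 × 6 = 367.2
  [7→9]: (19.8+10.5)/2 × 2 = 30.3
  [9→13]: (10.5+3.0)/2 × 4 = 27.0
  [13→15]: (3.0+1.6)/2 × 2 = 4.6
  [15→16]: (1.6+1.1)/2 × 1 = 1.35
  Sum = 481.75 µg/L·hr
Tail: C_last/k_e = 1.1/0.317 = 3.470
AUC_0→∞ (intramuscular injection) = 481.75 + 3.470 = 485.22 µg/L·hr
F = (AUC_ev/D_ev)/(AUC_iv/D_iv) = (485.22/300)/(275/150) = 1.6174/1.83333 = 0.8822

F = 0.882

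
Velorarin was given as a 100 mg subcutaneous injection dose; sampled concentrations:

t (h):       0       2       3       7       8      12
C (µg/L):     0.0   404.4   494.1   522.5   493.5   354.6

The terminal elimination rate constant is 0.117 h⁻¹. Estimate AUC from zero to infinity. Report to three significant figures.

Trapezoidal AUC_0→12:
  [0→2]: (0.0+404.4)/2 × 2 = 404.4
  [2→3]: (404.4+494.1)/2 × 1 = 449.25
  [3→7]: (494.1+522.5)/2 × 4 = 2033.2
  [7→8]: (522.5+493.5)/2 × 1 = 508.0
  [8→12]: (493.5+354.6)/2 × 4 = 1696.2
  Sum = 5091.05 µg/L·h
Extrapolated tail: C_last / k_e = 354.6 / 0.117 = 3030.769
AUC_0→∞ = 5091.05 + 3030.769 = 8121.819 µg/L·h

AUC = 8120 µg/L·h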